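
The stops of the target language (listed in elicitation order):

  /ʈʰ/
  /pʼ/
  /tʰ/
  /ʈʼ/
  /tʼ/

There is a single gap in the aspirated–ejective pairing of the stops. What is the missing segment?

/pʰ/

Aspirated: /tʰ/ (alveolar), /ʈʰ/ (retroflex).
Ejective: /pʼ/ (bilabial), /tʼ/ (alveolar), /ʈʼ/ (retroflex).
The bilabial row has no aspirated member, so the gap is the aspirated bilabial stop /pʰ/.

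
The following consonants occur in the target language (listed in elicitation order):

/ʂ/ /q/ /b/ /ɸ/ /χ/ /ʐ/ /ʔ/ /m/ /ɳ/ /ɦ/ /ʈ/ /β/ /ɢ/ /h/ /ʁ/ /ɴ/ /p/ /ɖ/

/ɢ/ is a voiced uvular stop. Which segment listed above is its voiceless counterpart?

/q/

The voiceless counterpart is a voiceless uvular stop — in this inventory, /q/.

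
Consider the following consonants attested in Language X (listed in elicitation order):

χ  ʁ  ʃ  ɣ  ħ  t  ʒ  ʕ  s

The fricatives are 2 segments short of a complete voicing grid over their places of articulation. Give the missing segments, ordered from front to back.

alveolar: voiceless /s/, voiced —.
postalveolar: voiceless /ʃ/, voiced /ʒ/.
velar: voiceless —, voiced /ɣ/.
uvular: voiceless /χ/, voiced /ʁ/.
pharyngeal: voiceless /ħ/, voiced /ʕ/.
Gaps, from front to back: alveolar lacks voiced (/z/); velar lacks voiceless (/x/).

/z/, /x/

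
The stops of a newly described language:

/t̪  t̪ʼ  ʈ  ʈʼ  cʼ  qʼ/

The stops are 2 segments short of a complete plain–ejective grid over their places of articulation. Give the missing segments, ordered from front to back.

dental: plain /t̪/, ejective /t̪ʼ/.
retroflex: plain /ʈ/, ejective /ʈʼ/.
palatal: plain —, ejective /cʼ/.
uvular: plain —, ejective /qʼ/.
Gaps, from front to back: palatal lacks plain (/c/); uvular lacks plain (/q/).

/c/, /q/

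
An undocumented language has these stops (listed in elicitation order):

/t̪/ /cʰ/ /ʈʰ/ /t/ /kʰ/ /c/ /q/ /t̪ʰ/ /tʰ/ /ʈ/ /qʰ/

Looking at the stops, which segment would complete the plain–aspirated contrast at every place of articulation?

place of articulation  plain     aspirated
dental            t̪        t̪ʰ     
alveolar          t         tʰ      
retroflex         ʈ         ʈʰ      
palatal           c         cʰ      
velar             —         kʰ      
uvular            q         qʰ      
The velar row has no plain member, so the gap is the plain velar stop /k/.

/k/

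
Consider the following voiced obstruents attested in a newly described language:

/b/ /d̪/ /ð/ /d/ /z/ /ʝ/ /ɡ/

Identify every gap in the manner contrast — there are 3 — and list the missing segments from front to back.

Stop: /b/ (bilabial), /d̪/ (dental), /d/ (alveolar), /ɡ/ (velar).
Fricative: /ð/ (dental), /z/ (alveolar), /ʝ/ (palatal).
Gaps, from front to back: bilabial lacks fricative (/β/); palatal lacks stop (/ɟ/); velar lacks fricative (/ɣ/).

/β/, /ɟ/, /ɣ/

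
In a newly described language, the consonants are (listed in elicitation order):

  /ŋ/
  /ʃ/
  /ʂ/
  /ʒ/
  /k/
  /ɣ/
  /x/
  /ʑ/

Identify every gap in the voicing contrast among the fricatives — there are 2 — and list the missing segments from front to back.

postalveolar: voiceless /ʃ/, voiced /ʒ/.
retroflex: voiceless /ʂ/, voiced —.
alveolo-palatal: voiceless —, voiced /ʑ/.
velar: voiceless /x/, voiced /ɣ/.
Gaps, from front to back: retroflex lacks voiced (/ʐ/); alveolo-palatal lacks voiceless (/ɕ/).

/ʐ/, /ɕ/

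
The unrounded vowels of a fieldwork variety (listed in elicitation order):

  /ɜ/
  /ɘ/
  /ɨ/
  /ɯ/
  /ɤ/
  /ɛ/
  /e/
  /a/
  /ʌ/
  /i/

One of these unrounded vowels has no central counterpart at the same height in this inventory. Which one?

/a/

High: /i/ ~ /ɨ/ ~ /ɯ/
High-mid: /e/ ~ /ɘ/ ~ /ɤ/
Low-mid: /ɛ/ ~ /ɜ/ ~ /ʌ/
Low: only /a/ (front); no central partner.
So /a/ is the unpaired segment.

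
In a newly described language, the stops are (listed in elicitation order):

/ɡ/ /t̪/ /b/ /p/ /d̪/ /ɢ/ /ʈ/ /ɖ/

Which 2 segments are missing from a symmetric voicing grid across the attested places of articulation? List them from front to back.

place of articulation  voiceless  voiced  
bilabial          p         b       
dental            t̪        d̪      
retroflex         ʈ         ɖ       
velar             —         ɡ       
uvular            —         ɢ       
Gaps, from front to back: velar lacks voiceless (/k/); uvular lacks voiceless (/q/).

/k/, /q/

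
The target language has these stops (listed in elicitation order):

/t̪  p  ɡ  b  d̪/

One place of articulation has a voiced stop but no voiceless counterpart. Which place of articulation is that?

Voiceless: /p/ (bilabial), /t̪/ (dental).
Voiced: /b/ (bilabial), /d̪/ (dental), /ɡ/ (velar).
Every place of articulation has a voiceless member except velar, where /k/ would be expected.

velar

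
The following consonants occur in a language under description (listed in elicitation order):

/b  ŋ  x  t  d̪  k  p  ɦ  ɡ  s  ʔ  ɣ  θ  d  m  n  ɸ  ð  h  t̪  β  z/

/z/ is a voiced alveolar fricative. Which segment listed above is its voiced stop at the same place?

/d/

The voiced stop at the same place is a voiced alveolar stop — in this inventory, /d/.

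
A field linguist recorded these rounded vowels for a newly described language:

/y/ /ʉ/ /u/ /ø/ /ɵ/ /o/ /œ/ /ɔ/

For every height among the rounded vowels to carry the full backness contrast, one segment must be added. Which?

high: front /y/, central /ʉ/, back /u/.
high-mid: front /ø/, central /ɵ/, back /o/.
low-mid: front /œ/, central —, back /ɔ/.
The low-mid row has no central member, so the gap is the low-mid central rounded vowel /ɞ/.

/ɞ/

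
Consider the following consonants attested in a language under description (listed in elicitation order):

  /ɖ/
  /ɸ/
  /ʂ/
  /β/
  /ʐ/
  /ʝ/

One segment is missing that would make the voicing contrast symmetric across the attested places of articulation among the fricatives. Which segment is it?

Voiceless: /ɸ/ (bilabial), /ʂ/ (retroflex).
Voiced: /β/ (bilabial), /ʐ/ (retroflex), /ʝ/ (palatal).
The palatal row has no voiceless member, so the gap is the voiceless palatal fricative /ç/.

/ç/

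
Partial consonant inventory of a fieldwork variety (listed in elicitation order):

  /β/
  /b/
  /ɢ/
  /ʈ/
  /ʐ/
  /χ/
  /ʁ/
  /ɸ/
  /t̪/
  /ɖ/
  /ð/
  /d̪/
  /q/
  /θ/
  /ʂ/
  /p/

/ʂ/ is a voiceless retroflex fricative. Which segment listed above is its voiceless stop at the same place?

/ʈ/

The voiceless stop at the same place is a voiceless retroflex stop — in this inventory, /ʈ/.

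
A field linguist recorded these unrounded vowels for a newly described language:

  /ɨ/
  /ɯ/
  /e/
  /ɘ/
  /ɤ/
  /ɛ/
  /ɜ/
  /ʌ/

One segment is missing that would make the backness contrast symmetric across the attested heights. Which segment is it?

/i/

high: front —, central /ɨ/, back /ɯ/.
high-mid: front /e/, central /ɘ/, back /ɤ/.
low-mid: front /ɛ/, central /ɜ/, back /ʌ/.
The high row has no front member, so the gap is the high front unrounded vowel /i/.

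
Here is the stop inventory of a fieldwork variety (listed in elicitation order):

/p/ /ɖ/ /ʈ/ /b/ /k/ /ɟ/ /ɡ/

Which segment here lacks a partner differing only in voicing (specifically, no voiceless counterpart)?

/ɟ/

Bilabial: /p/ ~ /b/
Retroflex: /ʈ/ ~ /ɖ/
Velar: /k/ ~ /ɡ/
Palatal: only /ɟ/ (voiced); no voiceless partner.
So /ɟ/ is the unpaired segment.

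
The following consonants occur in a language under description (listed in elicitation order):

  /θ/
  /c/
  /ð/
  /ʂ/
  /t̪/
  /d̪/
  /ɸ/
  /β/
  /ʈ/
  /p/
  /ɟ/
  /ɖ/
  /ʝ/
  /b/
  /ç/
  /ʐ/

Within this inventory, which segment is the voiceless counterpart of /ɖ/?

/ɖ/ is a voiced retroflex stop.
The voiceless counterpart is a voiceless retroflex stop — in this inventory, /ʈ/.

/ʈ/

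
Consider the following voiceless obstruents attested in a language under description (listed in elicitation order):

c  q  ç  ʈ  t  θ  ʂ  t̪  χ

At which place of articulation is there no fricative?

place of articulation  stop      fricative
dental            t̪        θ       
alveolar          t         —       
retroflex         ʈ         ʂ       
palatal           c         ç       
uvular            q         χ       
Every place of articulation has a fricative member except alveolar, where /s/ would be expected.

alveolar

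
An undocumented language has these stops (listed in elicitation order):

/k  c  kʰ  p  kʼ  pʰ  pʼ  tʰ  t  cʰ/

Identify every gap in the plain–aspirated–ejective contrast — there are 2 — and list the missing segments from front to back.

Plain: /p/ (bilabial), /t/ (alveolar), /c/ (palatal), /k/ (velar).
Aspirated: /pʰ/ (bilabial), /tʰ/ (alveolar), /cʰ/ (palatal), /kʰ/ (velar).
Ejective: /pʼ/ (bilabial), /kʼ/ (velar).
Gaps, from front to back: alveolar lacks ejective (/tʼ/); palatal lacks ejective (/cʼ/).

/tʼ/, /cʼ/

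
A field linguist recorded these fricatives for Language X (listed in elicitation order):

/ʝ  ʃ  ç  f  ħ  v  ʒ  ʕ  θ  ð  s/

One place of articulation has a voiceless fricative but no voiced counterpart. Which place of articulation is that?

alveolar

place of articulation  voiceless  voiced  
labiodental       f         v       
dental            θ         ð       
alveolar          s         —       
postalveolar      ʃ         ʒ       
palatal           ç         ʝ       
pharyngeal        ħ         ʕ       
Every place of articulation has a voiced member except alveolar, where /z/ would be expected.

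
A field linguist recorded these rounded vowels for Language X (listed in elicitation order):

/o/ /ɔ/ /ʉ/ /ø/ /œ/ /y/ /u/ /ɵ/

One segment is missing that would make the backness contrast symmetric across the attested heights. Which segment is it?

/ɞ/

high: front /y/, central /ʉ/, back /u/.
high-mid: front /ø/, central /ɵ/, back /o/.
low-mid: front /œ/, central —, back /ɔ/.
The low-mid row has no central member, so the gap is the low-mid central rounded vowel /ɞ/.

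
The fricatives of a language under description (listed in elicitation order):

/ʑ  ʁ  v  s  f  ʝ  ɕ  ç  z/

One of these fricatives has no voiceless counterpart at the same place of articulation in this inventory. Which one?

Labiodental: /f/ ~ /v/
Alveolar: /s/ ~ /z/
Alveolo-palatal: /ɕ/ ~ /ʑ/
Palatal: /ç/ ~ /ʝ/
Uvular: only /ʁ/ (voiced); no voiceless partner.
So /ʁ/ is the unpaired segment.

/ʁ/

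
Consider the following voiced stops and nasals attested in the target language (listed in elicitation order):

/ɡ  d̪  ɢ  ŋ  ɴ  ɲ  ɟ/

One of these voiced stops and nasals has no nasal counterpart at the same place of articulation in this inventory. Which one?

/d̪/

Palatal: /ɟ/ ~ /ɲ/
Velar: /ɡ/ ~ /ŋ/
Uvular: /ɢ/ ~ /ɴ/
Dental: only /d̪/ (oral stop); no nasal partner.
So /d̪/ is the unpaired segment.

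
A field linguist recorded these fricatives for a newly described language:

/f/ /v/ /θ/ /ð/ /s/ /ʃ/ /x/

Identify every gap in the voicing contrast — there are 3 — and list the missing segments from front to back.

/z/, /ʒ/, /ɣ/

Voiceless: /f/ (labiodental), /θ/ (dental), /s/ (alveolar), /ʃ/ (postalveolar), /x/ (velar).
Voiced: /v/ (labiodental), /ð/ (dental).
Gaps, from front to back: alveolar lacks voiced (/z/); postalveolar lacks voiced (/ʒ/); velar lacks voiced (/ɣ/).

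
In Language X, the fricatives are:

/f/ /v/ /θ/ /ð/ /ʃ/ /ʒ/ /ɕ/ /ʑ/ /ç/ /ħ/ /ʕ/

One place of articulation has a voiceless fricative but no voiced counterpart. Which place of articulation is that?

place of articulation  voiceless  voiced  
labiodental       f         v       
dental            θ         ð       
postalveolar      ʃ         ʒ       
alveolo-palatal   ɕ         ʑ       
palatal           ç         —       
pharyngeal        ħ         ʕ       
Every place of articulation has a voiced member except palatal, where /ʝ/ would be expected.

palatal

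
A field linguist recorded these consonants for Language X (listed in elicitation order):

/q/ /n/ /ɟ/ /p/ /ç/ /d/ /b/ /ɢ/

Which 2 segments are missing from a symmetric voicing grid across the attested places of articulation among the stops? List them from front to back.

/t/, /c/

bilabial: voiceless /p/, voiced /b/.
alveolar: voiceless —, voiced /d/.
palatal: voiceless —, voiced /ɟ/.
uvular: voiceless /q/, voiced /ɢ/.
Gaps, from front to back: alveolar lacks voiceless (/t/); palatal lacks voiceless (/c/).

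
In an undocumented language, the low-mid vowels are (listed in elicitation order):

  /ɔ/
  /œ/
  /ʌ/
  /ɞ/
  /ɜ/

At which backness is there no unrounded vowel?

backness          unrounded  rounded 
front             —         œ       
central           ɜ         ɞ       
back              ʌ         ɔ       
Every backness has an unrounded member except front, where /ɛ/ would be expected.

front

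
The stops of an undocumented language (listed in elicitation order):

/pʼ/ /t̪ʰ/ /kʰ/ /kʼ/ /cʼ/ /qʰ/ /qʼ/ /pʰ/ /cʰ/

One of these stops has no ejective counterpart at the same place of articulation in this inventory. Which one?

Bilabial: /pʰ/ ~ /pʼ/
Palatal: /cʰ/ ~ /cʼ/
Velar: /kʰ/ ~ /kʼ/
Uvular: /qʰ/ ~ /qʼ/
Dental: only /t̪ʰ/ (aspirated); no ejective partner.
So /t̪ʰ/ is the unpaired segment.

/t̪ʰ/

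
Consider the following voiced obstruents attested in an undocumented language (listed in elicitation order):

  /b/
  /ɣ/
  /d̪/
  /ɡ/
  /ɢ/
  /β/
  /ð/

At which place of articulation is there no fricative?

uvular

bilabial: stop /b/, fricative /β/.
dental: stop /d̪/, fricative /ð/.
velar: stop /ɡ/, fricative /ɣ/.
uvular: stop /ɢ/, fricative —.
Every place of articulation has a fricative member except uvular, where /ʁ/ would be expected.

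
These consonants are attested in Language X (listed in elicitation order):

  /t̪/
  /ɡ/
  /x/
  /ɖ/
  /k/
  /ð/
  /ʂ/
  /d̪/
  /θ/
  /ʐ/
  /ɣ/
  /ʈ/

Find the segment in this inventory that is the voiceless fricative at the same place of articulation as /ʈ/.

/ʈ/ is a voiceless retroflex stop.
The voiceless fricative at the same place is a voiceless retroflex fricative — in this inventory, /ʂ/.

/ʂ/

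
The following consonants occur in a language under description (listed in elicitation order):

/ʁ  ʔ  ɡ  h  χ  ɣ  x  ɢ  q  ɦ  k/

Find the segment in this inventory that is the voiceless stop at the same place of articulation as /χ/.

/χ/ is a voiceless uvular fricative.
The voiceless stop at the same place is a voiceless uvular stop — in this inventory, /q/.

/q/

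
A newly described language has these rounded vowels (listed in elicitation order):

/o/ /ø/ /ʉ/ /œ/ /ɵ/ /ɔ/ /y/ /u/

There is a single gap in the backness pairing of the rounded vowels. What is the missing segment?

Front: /y/ (high), /ø/ (high-mid), /œ/ (low-mid).
Central: /ʉ/ (high), /ɵ/ (high-mid).
Back: /u/ (high), /o/ (high-mid), /ɔ/ (low-mid).
The low-mid row has no central member, so the gap is the low-mid central rounded vowel /ɞ/.

/ɞ/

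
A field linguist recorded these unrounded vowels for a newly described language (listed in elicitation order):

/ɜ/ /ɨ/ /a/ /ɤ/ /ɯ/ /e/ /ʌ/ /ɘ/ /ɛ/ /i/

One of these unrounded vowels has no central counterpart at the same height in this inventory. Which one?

/a/

High: /i/ ~ /ɨ/ ~ /ɯ/
High-mid: /e/ ~ /ɘ/ ~ /ɤ/
Low-mid: /ɛ/ ~ /ɜ/ ~ /ʌ/
Low: only /a/ (front); no central partner.
So /a/ is the unpaired segment.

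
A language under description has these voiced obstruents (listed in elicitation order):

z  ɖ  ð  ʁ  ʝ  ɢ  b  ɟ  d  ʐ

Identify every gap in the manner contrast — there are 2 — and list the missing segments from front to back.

/β/, /d̪/

bilabial: stop /b/, fricative —.
dental: stop —, fricative /ð/.
alveolar: stop /d/, fricative /z/.
retroflex: stop /ɖ/, fricative /ʐ/.
palatal: stop /ɟ/, fricative /ʝ/.
uvular: stop /ɢ/, fricative /ʁ/.
Gaps, from front to back: bilabial lacks fricative (/β/); dental lacks stop (/d̪/).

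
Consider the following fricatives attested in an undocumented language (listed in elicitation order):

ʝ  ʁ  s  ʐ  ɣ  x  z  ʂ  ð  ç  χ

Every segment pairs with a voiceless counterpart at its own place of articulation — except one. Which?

Alveolar: /s/ ~ /z/
Retroflex: /ʂ/ ~ /ʐ/
Palatal: /ç/ ~ /ʝ/
Velar: /x/ ~ /ɣ/
Uvular: /χ/ ~ /ʁ/
Dental: only /ð/ (voiced); no voiceless partner.
So /ð/ is the unpaired segment.

/ð/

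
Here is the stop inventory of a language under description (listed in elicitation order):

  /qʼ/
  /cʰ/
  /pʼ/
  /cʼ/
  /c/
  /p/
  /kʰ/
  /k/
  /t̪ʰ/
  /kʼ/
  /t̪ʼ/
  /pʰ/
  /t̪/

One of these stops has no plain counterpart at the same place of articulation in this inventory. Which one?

Bilabial: /p/ ~ /pʰ/ ~ /pʼ/
Dental: /t̪/ ~ /t̪ʰ/ ~ /t̪ʼ/
Palatal: /c/ ~ /cʰ/ ~ /cʼ/
Velar: /k/ ~ /kʰ/ ~ /kʼ/
Uvular: only /qʼ/ (ejective); no plain partner.
So /qʼ/ is the unpaired segment.

/qʼ/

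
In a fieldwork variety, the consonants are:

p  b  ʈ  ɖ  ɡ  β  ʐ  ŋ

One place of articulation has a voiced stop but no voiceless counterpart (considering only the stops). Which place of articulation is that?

velar

bilabial: voiceless /p/, voiced /b/.
retroflex: voiceless /ʈ/, voiced /ɖ/.
velar: voiceless —, voiced /ɡ/.
Every place of articulation has a voiceless member except velar, where /k/ would be expected.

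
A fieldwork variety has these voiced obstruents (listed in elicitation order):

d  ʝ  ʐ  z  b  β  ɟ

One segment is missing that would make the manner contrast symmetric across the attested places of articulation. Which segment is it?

/ɖ/

bilabial: stop /b/, fricative /β/.
alveolar: stop /d/, fricative /z/.
retroflex: stop —, fricative /ʐ/.
palatal: stop /ɟ/, fricative /ʝ/.
The retroflex row has no stop member, so the gap is the retroflex stop /ɖ/.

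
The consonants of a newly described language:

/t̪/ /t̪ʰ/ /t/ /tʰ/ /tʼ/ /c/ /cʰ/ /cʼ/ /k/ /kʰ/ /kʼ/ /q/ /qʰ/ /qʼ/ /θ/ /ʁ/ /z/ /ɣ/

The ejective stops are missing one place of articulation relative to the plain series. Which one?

dental

place of articulation  plain     aspirated  ejective
dental            t̪        t̪ʰ       —       
alveolar          t         tʰ        tʼ      
palatal           c         cʰ        cʼ      
velar             k         kʰ        kʼ      
uvular            q         qʰ        qʼ      
Every place of articulation has an ejective member except dental, where /t̪ʼ/ would be expected.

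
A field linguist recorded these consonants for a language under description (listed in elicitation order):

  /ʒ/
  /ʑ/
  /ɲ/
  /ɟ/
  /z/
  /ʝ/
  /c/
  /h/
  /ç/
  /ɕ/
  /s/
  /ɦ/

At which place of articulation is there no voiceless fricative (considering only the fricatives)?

postalveolar

place of articulation  voiceless  voiced  
alveolar          s         z       
postalveolar      —         ʒ       
alveolo-palatal   ɕ         ʑ       
palatal           ç         ʝ       
glottal           h         ɦ       
Every place of articulation has a voiceless member except postalveolar, where /ʃ/ would be expected.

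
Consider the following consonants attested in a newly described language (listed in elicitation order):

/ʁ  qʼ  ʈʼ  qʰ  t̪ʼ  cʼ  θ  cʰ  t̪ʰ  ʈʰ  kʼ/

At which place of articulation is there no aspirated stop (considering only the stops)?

place of articulation  aspirated  ejective
dental            t̪ʰ       t̪ʼ     
retroflex         ʈʰ        ʈʼ      
palatal           cʰ        cʼ      
velar             —         kʼ      
uvular            qʰ        qʼ      
Every place of articulation has an aspirated member except velar, where /kʰ/ would be expected.

velar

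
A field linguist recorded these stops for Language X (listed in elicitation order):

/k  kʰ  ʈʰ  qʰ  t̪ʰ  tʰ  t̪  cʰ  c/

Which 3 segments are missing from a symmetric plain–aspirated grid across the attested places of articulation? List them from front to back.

place of articulation  plain     aspirated
dental            t̪        t̪ʰ     
alveolar          —         tʰ      
retroflex         —         ʈʰ      
palatal           c         cʰ      
velar             k         kʰ      
uvular            —         qʰ      
Gaps, from front to back: alveolar lacks plain (/t/); retroflex lacks plain (/ʈ/); uvular lacks plain (/q/).

/t/, /ʈ/, /q/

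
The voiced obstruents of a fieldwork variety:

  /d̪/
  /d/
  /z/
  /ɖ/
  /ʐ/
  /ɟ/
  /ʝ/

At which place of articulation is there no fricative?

dental

place of articulation  stop      fricative
dental            d̪        —       
alveolar          d         z       
retroflex         ɖ         ʐ       
palatal           ɟ         ʝ       
Every place of articulation has a fricative member except dental, where /ð/ would be expected.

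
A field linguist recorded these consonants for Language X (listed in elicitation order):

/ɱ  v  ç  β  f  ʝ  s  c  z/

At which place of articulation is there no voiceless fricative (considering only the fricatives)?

place of articulation  voiceless  voiced  
bilabial          —         β       
labiodental       f         v       
alveolar          s         z       
palatal           ç         ʝ       
Every place of articulation has a voiceless member except bilabial, where /ɸ/ would be expected.

bilabial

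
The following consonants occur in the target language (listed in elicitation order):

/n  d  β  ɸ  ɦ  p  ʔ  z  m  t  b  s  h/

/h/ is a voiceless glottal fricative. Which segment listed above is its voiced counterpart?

The voiced counterpart is a voiced glottal fricative — in this inventory, /ɦ/.

/ɦ/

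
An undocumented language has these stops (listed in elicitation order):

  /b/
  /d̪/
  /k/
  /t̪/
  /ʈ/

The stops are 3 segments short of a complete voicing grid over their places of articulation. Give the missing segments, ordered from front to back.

place of articulation  voiceless  voiced  
bilabial          —         b       
dental            t̪        d̪      
retroflex         ʈ         —       
velar             k         —       
Gaps, from front to back: bilabial lacks voiceless (/p/); retroflex lacks voiced (/ɖ/); velar lacks voiced (/ɡ/).

/p/, /ɖ/, /ɡ/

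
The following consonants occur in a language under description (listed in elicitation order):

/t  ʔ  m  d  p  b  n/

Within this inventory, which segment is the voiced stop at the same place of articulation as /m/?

/m/ is a bilabial nasal.
The voiced stop at the same place is a voiced bilabial stop — in this inventory, /b/.

/b/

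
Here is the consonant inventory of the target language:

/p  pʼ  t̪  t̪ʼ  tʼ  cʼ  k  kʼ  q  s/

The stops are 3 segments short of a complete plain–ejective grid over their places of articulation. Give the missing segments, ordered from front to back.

Plain: /p/ (bilabial), /t̪/ (dental), /k/ (velar), /q/ (uvular).
Ejective: /pʼ/ (bilabial), /t̪ʼ/ (dental), /tʼ/ (alveolar), /cʼ/ (palatal), /kʼ/ (velar).
Gaps, from front to back: alveolar lacks plain (/t/); palatal lacks plain (/c/); uvular lacks ejective (/qʼ/).

/t/, /c/, /qʼ/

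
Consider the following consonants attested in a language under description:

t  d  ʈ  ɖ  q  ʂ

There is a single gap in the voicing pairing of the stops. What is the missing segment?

/ɢ/

place of articulation  voiceless  voiced  
alveolar          t         d       
retroflex         ʈ         ɖ       
uvular            q         —       
The uvular row has no voiced member, so the gap is the voiced uvular stop /ɢ/.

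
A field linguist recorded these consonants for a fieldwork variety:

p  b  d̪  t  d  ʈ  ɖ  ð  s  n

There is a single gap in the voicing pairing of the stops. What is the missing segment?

/t̪/

bilabial: voiceless /p/, voiced /b/.
dental: voiceless —, voiced /d̪/.
alveolar: voiceless /t/, voiced /d/.
retroflex: voiceless /ʈ/, voiced /ɖ/.
The dental row has no voiceless member, so the gap is the voiceless dental stop /t̪/.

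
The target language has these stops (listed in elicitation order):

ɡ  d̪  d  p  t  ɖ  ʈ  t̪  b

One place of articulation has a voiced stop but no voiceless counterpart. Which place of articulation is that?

velar

place of articulation  voiceless  voiced  
bilabial          p         b       
dental            t̪        d̪      
alveolar          t         d       
retroflex         ʈ         ɖ       
velar             —         ɡ       
Every place of articulation has a voiceless member except velar, where /k/ would be expected.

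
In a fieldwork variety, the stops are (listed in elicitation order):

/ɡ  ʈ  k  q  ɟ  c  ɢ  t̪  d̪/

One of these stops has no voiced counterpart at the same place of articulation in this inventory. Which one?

Dental: /t̪/ ~ /d̪/
Palatal: /c/ ~ /ɟ/
Velar: /k/ ~ /ɡ/
Uvular: /q/ ~ /ɢ/
Retroflex: only /ʈ/ (voiceless); no voiced partner.
So /ʈ/ is the unpaired segment.

/ʈ/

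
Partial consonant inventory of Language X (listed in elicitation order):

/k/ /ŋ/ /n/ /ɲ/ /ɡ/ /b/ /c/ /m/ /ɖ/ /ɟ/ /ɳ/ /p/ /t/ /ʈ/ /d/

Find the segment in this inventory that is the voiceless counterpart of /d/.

/d/ is a voiced alveolar stop.
The voiceless counterpart is a voiceless alveolar stop — in this inventory, /t/.

/t/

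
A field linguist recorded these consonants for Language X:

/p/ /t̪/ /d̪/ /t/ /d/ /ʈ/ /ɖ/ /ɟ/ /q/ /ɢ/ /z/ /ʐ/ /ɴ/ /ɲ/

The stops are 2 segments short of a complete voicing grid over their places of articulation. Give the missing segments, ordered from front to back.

/b/, /c/

bilabial: voiceless /p/, voiced —.
dental: voiceless /t̪/, voiced /d̪/.
alveolar: voiceless /t/, voiced /d/.
retroflex: voiceless /ʈ/, voiced /ɖ/.
palatal: voiceless —, voiced /ɟ/.
uvular: voiceless /q/, voiced /ɢ/.
Gaps, from front to back: bilabial lacks voiced (/b/); palatal lacks voiceless (/c/).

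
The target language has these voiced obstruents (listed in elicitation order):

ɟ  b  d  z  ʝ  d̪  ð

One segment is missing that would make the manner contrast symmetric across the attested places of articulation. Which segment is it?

/β/

bilabial: stop /b/, fricative —.
dental: stop /d̪/, fricative /ð/.
alveolar: stop /d/, fricative /z/.
palatal: stop /ɟ/, fricative /ʝ/.
The bilabial row has no fricative member, so the gap is the bilabial fricative /β/.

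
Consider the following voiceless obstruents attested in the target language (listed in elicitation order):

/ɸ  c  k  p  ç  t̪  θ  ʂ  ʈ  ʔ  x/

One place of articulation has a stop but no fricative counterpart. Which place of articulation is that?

glottal

Stop: /p/ (bilabial), /t̪/ (dental), /ʈ/ (retroflex), /c/ (palatal), /k/ (velar), /ʔ/ (glottal).
Fricative: /ɸ/ (bilabial), /θ/ (dental), /ʂ/ (retroflex), /ç/ (palatal), /x/ (velar).
Every place of articulation has a fricative member except glottal, where /h/ would be expected.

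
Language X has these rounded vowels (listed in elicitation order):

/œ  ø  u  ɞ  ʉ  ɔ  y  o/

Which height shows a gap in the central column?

high-mid

height            front     central   back    
high              y         ʉ         u       
high-mid          ø         —         o       
low-mid           œ         ɞ         ɔ       
Every height has a central member except high-mid, where /ɵ/ would be expected.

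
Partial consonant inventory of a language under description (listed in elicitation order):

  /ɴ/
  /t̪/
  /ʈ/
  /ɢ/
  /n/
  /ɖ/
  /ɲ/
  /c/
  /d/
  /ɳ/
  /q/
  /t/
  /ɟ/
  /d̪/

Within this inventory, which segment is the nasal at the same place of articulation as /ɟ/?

/ɲ/

/ɟ/ is a voiced palatal stop.
The nasal at the same place is a palatal nasal — in this inventory, /ɲ/.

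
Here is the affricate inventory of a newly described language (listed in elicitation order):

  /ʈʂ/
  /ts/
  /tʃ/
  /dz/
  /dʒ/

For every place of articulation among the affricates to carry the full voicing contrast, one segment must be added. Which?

/ɖʐ/

Voiceless: /ts/ (alveolar), /tʃ/ (postalveolar), /ʈʂ/ (retroflex).
Voiced: /dz/ (alveolar), /dʒ/ (postalveolar).
The retroflex row has no voiced member, so the gap is the voiced retroflex affricate /ɖʐ/.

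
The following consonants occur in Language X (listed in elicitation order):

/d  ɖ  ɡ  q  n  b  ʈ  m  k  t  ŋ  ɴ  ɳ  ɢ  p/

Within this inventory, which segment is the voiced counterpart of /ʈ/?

/ʈ/ is a voiceless retroflex stop.
The voiced counterpart is a voiced retroflex stop — in this inventory, /ɖ/.

/ɖ/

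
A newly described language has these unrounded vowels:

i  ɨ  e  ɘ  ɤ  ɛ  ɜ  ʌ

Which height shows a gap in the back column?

high

high: front /i/, central /ɨ/, back —.
high-mid: front /e/, central /ɘ/, back /ɤ/.
low-mid: front /ɛ/, central /ɜ/, back /ʌ/.
Every height has a back member except high, where /ɯ/ would be expected.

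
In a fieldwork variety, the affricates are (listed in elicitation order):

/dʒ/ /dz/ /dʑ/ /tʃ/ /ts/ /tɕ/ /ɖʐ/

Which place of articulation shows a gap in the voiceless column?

Voiceless: /ts/ (alveolar), /tʃ/ (postalveolar), /tɕ/ (alveolo-palatal).
Voiced: /dz/ (alveolar), /dʒ/ (postalveolar), /ɖʐ/ (retroflex), /dʑ/ (alveolo-palatal).
Every place of articulation has a voiceless member except retroflex, where /ʈʂ/ would be expected.

retroflex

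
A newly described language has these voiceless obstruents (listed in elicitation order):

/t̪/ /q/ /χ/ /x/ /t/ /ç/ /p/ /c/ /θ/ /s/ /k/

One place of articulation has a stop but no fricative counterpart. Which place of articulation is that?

bilabial

Stop: /p/ (bilabial), /t̪/ (dental), /t/ (alveolar), /c/ (palatal), /k/ (velar), /q/ (uvular).
Fricative: /θ/ (dental), /s/ (alveolar), /ç/ (palatal), /x/ (velar), /χ/ (uvular).
Every place of articulation has a fricative member except bilabial, where /ɸ/ would be expected.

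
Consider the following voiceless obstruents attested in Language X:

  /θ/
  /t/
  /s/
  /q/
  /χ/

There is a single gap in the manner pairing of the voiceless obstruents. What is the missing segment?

dental: stop —, fricative /θ/.
alveolar: stop /t/, fricative /s/.
uvular: stop /q/, fricative /χ/.
The dental row has no stop member, so the gap is the dental stop /t̪/.

/t̪/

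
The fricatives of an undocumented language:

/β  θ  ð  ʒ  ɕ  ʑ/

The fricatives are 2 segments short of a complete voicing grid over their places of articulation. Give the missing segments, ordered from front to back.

/ɸ/, /ʃ/

Voiceless: /θ/ (dental), /ɕ/ (alveolo-palatal).
Voiced: /β/ (bilabial), /ð/ (dental), /ʒ/ (postalveolar), /ʑ/ (alveolo-palatal).
Gaps, from front to back: bilabial lacks voiceless (/ɸ/); postalveolar lacks voiceless (/ʃ/).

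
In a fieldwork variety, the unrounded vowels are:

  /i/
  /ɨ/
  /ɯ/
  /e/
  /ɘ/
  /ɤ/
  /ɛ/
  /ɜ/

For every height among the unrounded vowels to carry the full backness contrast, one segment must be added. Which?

high: front /i/, central /ɨ/, back /ɯ/.
high-mid: front /e/, central /ɘ/, back /ɤ/.
low-mid: front /ɛ/, central /ɜ/, back —.
The low-mid row has no back member, so the gap is the low-mid back unrounded vowel /ʌ/.

/ʌ/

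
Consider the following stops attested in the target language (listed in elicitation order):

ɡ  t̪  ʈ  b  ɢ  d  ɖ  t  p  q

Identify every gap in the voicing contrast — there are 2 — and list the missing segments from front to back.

/d̪/, /k/

Voiceless: /p/ (bilabial), /t̪/ (dental), /t/ (alveolar), /ʈ/ (retroflex), /q/ (uvular).
Voiced: /b/ (bilabial), /d/ (alveolar), /ɖ/ (retroflex), /ɡ/ (velar), /ɢ/ (uvular).
Gaps, from front to back: dental lacks voiced (/d̪/); velar lacks voiceless (/k/).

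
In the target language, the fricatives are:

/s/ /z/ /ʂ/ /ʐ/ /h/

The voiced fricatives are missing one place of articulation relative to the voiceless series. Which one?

alveolar: voiceless /s/, voiced /z/.
retroflex: voiceless /ʂ/, voiced /ʐ/.
glottal: voiceless /h/, voiced —.
Every place of articulation has a voiced member except glottal, where /ɦ/ would be expected.

glottal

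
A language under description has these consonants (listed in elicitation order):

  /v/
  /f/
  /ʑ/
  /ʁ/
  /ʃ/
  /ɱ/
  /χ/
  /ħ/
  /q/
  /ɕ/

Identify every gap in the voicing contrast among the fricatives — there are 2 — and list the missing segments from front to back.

Voiceless: /f/ (labiodental), /ʃ/ (postalveolar), /ɕ/ (alveolo-palatal), /χ/ (uvular), /ħ/ (pharyngeal).
Voiced: /v/ (labiodental), /ʑ/ (alveolo-palatal), /ʁ/ (uvular).
Gaps, from front to back: postalveolar lacks voiced (/ʒ/); pharyngeal lacks voiced (/ʕ/).

/ʒ/, /ʕ/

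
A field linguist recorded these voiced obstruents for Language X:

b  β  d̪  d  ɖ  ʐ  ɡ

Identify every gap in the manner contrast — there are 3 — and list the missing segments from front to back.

/ð/, /z/, /ɣ/

bilabial: stop /b/, fricative /β/.
dental: stop /d̪/, fricative —.
alveolar: stop /d/, fricative —.
retroflex: stop /ɖ/, fricative /ʐ/.
velar: stop /ɡ/, fricative —.
Gaps, from front to back: dental lacks fricative (/ð/); alveolar lacks fricative (/z/); velar lacks fricative (/ɣ/).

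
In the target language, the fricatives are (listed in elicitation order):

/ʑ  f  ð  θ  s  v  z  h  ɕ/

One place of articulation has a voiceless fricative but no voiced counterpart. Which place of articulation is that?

glottal

Voiceless: /f/ (labiodental), /θ/ (dental), /s/ (alveolar), /ɕ/ (alveolo-palatal), /h/ (glottal).
Voiced: /v/ (labiodental), /ð/ (dental), /z/ (alveolar), /ʑ/ (alveolo-palatal).
Every place of articulation has a voiced member except glottal, where /ɦ/ would be expected.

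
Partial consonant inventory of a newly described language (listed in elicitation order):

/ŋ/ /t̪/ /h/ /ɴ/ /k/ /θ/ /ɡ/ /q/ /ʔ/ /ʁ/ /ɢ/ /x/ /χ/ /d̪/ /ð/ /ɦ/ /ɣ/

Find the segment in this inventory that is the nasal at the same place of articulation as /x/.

/ŋ/

/x/ is a voiceless velar fricative.
The nasal at the same place is a velar nasal — in this inventory, /ŋ/.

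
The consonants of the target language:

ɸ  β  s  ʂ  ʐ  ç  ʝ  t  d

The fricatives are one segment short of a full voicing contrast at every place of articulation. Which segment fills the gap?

Voiceless: /ɸ/ (bilabial), /s/ (alveolar), /ʂ/ (retroflex), /ç/ (palatal).
Voiced: /β/ (bilabial), /ʐ/ (retroflex), /ʝ/ (palatal).
The alveolar row has no voiced member, so the gap is the voiced alveolar fricative /z/.

/z/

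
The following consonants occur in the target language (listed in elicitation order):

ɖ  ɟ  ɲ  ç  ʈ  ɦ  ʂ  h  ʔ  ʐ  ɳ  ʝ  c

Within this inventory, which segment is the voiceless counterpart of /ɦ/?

/ɦ/ is a voiced glottal fricative.
The voiceless counterpart is a voiceless glottal fricative — in this inventory, /h/.

/h/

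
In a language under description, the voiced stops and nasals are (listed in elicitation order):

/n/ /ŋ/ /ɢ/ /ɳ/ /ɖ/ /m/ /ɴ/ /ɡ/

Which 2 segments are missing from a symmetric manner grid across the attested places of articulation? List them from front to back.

/b/, /d/

Oral stop: /ɖ/ (retroflex), /ɡ/ (velar), /ɢ/ (uvular).
Nasal: /m/ (bilabial), /n/ (alveolar), /ɳ/ (retroflex), /ŋ/ (velar), /ɴ/ (uvular).
Gaps, from front to back: bilabial lacks oral stop (/b/); alveolar lacks oral stop (/d/).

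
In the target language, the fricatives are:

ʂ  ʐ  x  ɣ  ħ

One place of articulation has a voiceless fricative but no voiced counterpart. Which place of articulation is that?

pharyngeal

Voiceless: /ʂ/ (retroflex), /x/ (velar), /ħ/ (pharyngeal).
Voiced: /ʐ/ (retroflex), /ɣ/ (velar).
Every place of articulation has a voiced member except pharyngeal, where /ʕ/ would be expected.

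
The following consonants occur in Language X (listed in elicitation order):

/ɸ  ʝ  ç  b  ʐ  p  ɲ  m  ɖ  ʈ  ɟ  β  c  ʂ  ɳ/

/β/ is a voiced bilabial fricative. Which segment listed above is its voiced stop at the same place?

/b/

The voiced stop at the same place is a voiced bilabial stop — in this inventory, /b/.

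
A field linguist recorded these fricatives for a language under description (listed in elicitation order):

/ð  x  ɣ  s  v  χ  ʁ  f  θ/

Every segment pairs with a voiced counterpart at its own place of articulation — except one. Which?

Labiodental: /f/ ~ /v/
Dental: /θ/ ~ /ð/
Velar: /x/ ~ /ɣ/
Uvular: /χ/ ~ /ʁ/
Alveolar: only /s/ (voiceless); no voiced partner.
So /s/ is the unpaired segment.

/s/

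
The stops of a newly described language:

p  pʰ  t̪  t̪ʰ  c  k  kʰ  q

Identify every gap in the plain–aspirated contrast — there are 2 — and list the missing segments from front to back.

bilabial: plain /p/, aspirated /pʰ/.
dental: plain /t̪/, aspirated /t̪ʰ/.
palatal: plain /c/, aspirated —.
velar: plain /k/, aspirated /kʰ/.
uvular: plain /q/, aspirated —.
Gaps, from front to back: palatal lacks aspirated (/cʰ/); uvular lacks aspirated (/qʰ/).

/cʰ/, /qʰ/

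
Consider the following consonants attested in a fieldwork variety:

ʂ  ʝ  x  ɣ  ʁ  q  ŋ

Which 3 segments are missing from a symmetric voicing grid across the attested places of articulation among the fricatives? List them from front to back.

/ʐ/, /ç/, /χ/

Voiceless: /ʂ/ (retroflex), /x/ (velar).
Voiced: /ʝ/ (palatal), /ɣ/ (velar), /ʁ/ (uvular).
Gaps, from front to back: retroflex lacks voiced (/ʐ/); palatal lacks voiceless (/ç/); uvular lacks voiceless (/χ/).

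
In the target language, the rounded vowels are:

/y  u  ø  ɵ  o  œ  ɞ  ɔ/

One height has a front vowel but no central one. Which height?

high: front /y/, central —, back /u/.
high-mid: front /ø/, central /ɵ/, back /o/.
low-mid: front /œ/, central /ɞ/, back /ɔ/.
Every height has a central member except high, where /ʉ/ would be expected.

high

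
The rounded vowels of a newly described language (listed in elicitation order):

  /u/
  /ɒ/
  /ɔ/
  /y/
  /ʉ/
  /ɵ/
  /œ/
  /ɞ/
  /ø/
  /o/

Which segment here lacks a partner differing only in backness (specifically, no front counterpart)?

/ɒ/

High: /y/ ~ /ʉ/ ~ /u/
High-mid: /ø/ ~ /ɵ/ ~ /o/
Low-mid: /œ/ ~ /ɞ/ ~ /ɔ/
Low: only /ɒ/ (back); no front partner.
So /ɒ/ is the unpaired segment.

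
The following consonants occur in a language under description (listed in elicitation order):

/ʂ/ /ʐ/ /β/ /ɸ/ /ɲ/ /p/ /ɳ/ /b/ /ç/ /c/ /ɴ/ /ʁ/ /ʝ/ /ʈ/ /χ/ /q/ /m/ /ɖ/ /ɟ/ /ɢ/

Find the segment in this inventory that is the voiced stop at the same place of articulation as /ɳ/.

/ɳ/ is a retroflex nasal.
The voiced stop at the same place is a voiced retroflex stop — in this inventory, /ɖ/.

/ɖ/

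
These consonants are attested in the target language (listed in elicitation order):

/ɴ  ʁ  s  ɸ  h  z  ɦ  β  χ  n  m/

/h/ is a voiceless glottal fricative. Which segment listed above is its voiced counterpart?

/ɦ/

The voiced counterpart is a voiced glottal fricative — in this inventory, /ɦ/.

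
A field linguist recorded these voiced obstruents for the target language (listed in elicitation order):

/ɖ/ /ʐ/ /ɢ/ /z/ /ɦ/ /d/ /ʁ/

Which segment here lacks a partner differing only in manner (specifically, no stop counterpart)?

/ɦ/

Alveolar: /d/ ~ /z/
Retroflex: /ɖ/ ~ /ʐ/
Uvular: /ɢ/ ~ /ʁ/
Glottal: only /ɦ/ (fricative); no stop partner.
So /ɦ/ is the unpaired segment.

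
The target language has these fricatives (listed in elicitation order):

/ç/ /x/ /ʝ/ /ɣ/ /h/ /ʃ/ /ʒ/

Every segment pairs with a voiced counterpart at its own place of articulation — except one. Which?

/h/

Postalveolar: /ʃ/ ~ /ʒ/
Palatal: /ç/ ~ /ʝ/
Velar: /x/ ~ /ɣ/
Glottal: only /h/ (voiceless); no voiced partner.
So /h/ is the unpaired segment.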